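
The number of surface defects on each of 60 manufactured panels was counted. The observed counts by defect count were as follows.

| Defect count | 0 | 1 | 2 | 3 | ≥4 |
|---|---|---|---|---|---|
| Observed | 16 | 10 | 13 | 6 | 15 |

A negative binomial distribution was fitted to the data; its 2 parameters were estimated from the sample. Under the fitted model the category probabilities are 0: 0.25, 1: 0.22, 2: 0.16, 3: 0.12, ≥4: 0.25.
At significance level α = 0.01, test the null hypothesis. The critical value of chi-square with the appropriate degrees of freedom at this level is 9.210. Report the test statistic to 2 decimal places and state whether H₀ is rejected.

2.25; do not reject

Expected counts E_i = n·p_i: 60×0.25 = 15, 60×0.22 = 13.2, 60×0.16 = 9.6, 60×0.12 = 7.2, 60×0.25 = 15.
χ² = (16−15)²/15 + (10−13.2)²/13.2 + (13−9.6)²/9.6 + (6−7.2)²/7.2 + (15−15)²/15
   = 0.067 + 0.776 + 1.204 + 0.200 + 0.000
Sum = 2.25
df = 2. Since 2.25 < 9.210, we do not reject H₀.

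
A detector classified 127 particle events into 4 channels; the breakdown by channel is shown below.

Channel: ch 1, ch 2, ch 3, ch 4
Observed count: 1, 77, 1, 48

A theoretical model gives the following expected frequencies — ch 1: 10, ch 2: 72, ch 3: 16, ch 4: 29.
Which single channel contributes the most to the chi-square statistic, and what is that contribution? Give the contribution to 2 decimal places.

ch 1: (1 − 10)²/10 = 81/10 = 8.100
ch 2: (77 − 72)²/72 = 25/72 = 0.347
ch 3: (1 − 16)²/16 = 225/16 = 14.063
ch 4: (48 − 29)²/29 = 361/29 = 12.448
The largest term is for ch 3: 14.06.

ch 3, 14.06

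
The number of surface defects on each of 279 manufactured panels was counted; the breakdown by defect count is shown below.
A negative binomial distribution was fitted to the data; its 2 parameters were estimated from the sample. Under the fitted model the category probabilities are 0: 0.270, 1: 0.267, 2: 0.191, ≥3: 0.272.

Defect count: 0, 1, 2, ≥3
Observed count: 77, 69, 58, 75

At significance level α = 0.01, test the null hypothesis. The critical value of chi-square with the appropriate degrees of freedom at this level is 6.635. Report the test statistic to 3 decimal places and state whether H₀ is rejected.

0.869; do not reject

Expected counts E_i = n·p_i: 279×0.270 = 75.33, 279×0.267 = 74.493, 279×0.191 = 53.289, 279×0.272 = 75.888.
cat         O        E   (O−E)²/E
0          77    75.33     0.0370
1          69   74.493     0.4050
2          58   53.289     0.4165
≥3         75   75.888     0.0104
Sum = 0.869
df = 1. Since 0.869 < 6.635, we do not reject H₀.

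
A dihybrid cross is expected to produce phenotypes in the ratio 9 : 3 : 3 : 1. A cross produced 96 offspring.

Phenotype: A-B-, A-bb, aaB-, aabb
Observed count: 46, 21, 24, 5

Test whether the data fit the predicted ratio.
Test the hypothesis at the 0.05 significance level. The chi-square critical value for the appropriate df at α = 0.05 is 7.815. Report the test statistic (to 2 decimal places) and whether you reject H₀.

3.85; do not reject

Ratio total = 16. Expected counts: 96×9/16 = 54, 96×3/16 = 18, 96×3/16 = 18, 96×1/16 = 6.
cat         O        E   (O−E)²/E
A-B-       46       54      1.185
A-bb       21       18      0.500
aaB-       24       18      2.000
aabb        5        6      0.167
Sum = 3.85
df = 3. Since 3.85 < 7.815, we do not reject H₀.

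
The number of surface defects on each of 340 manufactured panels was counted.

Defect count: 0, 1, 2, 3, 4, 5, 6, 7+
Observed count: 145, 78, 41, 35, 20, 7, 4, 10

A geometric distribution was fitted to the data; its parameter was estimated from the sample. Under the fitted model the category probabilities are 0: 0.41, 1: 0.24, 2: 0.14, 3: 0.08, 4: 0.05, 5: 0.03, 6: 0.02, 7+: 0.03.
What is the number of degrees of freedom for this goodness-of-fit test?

There are k = 8 categories and 1 parameter estimated from the data, so df = 8 − 1 − 1 = 6.

6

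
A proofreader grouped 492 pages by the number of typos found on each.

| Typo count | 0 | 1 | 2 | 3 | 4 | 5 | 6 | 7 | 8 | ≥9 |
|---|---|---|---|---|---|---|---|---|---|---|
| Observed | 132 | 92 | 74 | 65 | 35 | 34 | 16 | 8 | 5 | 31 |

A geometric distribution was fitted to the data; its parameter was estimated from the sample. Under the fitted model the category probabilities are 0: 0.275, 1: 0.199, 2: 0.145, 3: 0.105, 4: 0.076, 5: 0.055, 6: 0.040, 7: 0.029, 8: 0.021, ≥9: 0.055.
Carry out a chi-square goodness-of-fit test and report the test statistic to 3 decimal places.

12.681

Expected counts E_i = n·p_i: 492×0.275 = 135.3, 492×0.199 = 97.908, 492×0.145 = 71.34, 492×0.105 = 51.66, 492×0.076 = 37.392, 492×0.055 = 27.06, 492×0.040 = 19.68, 492×0.029 = 14.268, 492×0.021 = 10.332, 492×0.055 = 27.06.
0: (132 − 135.3)²/135.3 = 10.89/135.3 = 0.0805
1: (92 − 97.908)²/97.908 = 34.904464/97.908 = 0.3565
2: (74 − 71.34)²/71.34 = 7.0756/71.34 = 0.0992
3: (65 − 51.66)²/51.66 = 177.9556/51.66 = 3.4447
4: (35 − 37.392)²/37.392 = 5.721664/37.392 = 0.1530
5: (34 − 27.06)²/27.06 = 48.1636/27.06 = 1.7799
6: (16 − 19.68)²/19.68 = 13.5424/19.68 = 0.6881
7: (8 − 14.268)²/14.268 = 39.287824/14.268 = 2.7536
8: (5 − 10.332)²/10.332 = 28.430224/10.332 = 2.7517
≥9: (31 − 27.06)²/27.06 = 15.5236/27.06 = 0.5737
Sum = 12.681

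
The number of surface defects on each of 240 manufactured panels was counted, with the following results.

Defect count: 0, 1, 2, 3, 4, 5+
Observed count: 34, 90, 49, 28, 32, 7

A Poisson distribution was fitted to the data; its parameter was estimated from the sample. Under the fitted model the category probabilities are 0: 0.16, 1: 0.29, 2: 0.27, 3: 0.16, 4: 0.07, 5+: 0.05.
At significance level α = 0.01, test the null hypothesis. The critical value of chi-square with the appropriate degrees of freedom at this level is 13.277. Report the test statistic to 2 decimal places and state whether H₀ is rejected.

28.99; reject

Expected counts E_i = n·p_i: 240×0.16 = 38.4, 240×0.29 = 69.6, 240×0.27 = 64.8, 240×0.16 = 38.4, 240×0.07 = 16.8, 240×0.05 = 12.
0: (34 − 38.4)²/38.4 = 19.36/38.4 = 0.504
1: (90 − 69.6)²/69.6 = 416.16/69.6 = 5.979
2: (49 − 64.8)²/64.8 = 249.64/64.8 = 3.852
3: (28 − 38.4)²/38.4 = 108.16/38.4 = 2.817
4: (32 − 16.8)²/16.8 = 231.04/16.8 = 13.752
5+: (7 − 12)²/12 = 25/12 = 2.083
Sum = 28.99
df = 4. Since 28.99 > 13.277, we reject H₀.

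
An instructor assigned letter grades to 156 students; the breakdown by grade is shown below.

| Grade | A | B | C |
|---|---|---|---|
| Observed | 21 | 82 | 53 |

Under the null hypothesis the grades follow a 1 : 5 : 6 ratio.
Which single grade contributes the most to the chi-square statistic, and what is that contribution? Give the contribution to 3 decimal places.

C, 8.013

Ratio total = 12. Expected counts: 156×1/12 = 13, 156×5/12 = 65, 156×6/12 = 78.
χ² = (21−13)²/13 + (82−65)²/65 + (53−78)²/78
   = 4.9231 + 4.4462 + 8.0128
The largest term is for C: 8.013.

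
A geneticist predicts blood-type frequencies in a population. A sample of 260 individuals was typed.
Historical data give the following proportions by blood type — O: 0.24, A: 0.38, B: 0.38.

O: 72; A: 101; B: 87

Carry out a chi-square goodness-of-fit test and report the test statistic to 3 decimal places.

2.935

Expected counts E_i = n·p_i: 260×0.24 = 62.4, 260×0.38 = 98.8, 260×0.38 = 98.8.
O: (72 − 62.4)²/62.4 = 92.16/62.4 = 1.4769
A: (101 − 98.8)²/98.8 = 4.84/98.8 = 0.0490
B: (87 − 98.8)²/98.8 = 139.24/98.8 = 1.4093
Sum = 2.935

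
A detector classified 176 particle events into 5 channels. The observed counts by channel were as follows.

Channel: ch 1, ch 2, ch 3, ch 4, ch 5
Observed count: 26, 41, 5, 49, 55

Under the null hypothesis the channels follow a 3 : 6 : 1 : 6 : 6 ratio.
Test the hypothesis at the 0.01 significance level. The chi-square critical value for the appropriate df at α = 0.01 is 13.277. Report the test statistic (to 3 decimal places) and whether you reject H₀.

3.354; do not reject

Ratio total = 22. Expected counts: 176×3/22 = 24, 176×6/22 = 48, 176×1/22 = 8, 176×6/22 = 48, 176×6/22 = 48.
cat         O        E   (O−E)²/E
ch 1       26       24     0.1667
ch 2       41       48     1.0208
ch 3        5        8     1.1250
ch 4       49       48     0.0208
ch 5       55       48     1.0208
Sum = 3.354
df = 4. Since 3.354 < 13.277, we do not reject H₀.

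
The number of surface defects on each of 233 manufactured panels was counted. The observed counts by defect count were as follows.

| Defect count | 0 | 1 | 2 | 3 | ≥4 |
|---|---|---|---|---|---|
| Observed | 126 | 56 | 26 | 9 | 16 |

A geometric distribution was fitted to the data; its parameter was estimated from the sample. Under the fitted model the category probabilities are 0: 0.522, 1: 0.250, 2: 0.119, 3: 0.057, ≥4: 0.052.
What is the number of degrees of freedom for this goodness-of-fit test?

3

There are k = 5 categories and 1 parameter estimated from the data, so df = 5 − 1 − 1 = 3.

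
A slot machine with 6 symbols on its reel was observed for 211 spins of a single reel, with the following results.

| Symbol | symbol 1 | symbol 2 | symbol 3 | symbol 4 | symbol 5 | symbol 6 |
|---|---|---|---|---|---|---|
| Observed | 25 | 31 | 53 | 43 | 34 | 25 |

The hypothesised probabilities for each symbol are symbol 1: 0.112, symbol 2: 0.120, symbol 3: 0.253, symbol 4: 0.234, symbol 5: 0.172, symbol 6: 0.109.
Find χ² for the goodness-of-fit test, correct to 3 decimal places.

2.498

Expected counts E_i = n·p_i: 211×0.112 = 23.632, 211×0.120 = 25.32, 211×0.253 = 53.383, 211×0.234 = 49.374, 211×0.172 = 36.292, 211×0.109 = 22.999.
χ² = (25−23.632)²/23.632 + (31−25.32)²/25.32 + (53−53.383)²/53.383 + (43−49.374)²/49.374 + (34−36.292)²/36.292 + (25−22.999)²/22.999
   = 0.0792 + 1.2742 + 0.0027 + 0.8229 + 0.1447 + 0.1741
Sum = 2.498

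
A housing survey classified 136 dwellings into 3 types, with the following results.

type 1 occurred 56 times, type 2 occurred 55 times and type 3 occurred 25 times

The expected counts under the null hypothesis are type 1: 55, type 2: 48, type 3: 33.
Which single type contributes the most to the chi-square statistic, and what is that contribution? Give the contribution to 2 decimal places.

cat         O        E   (O−E)²/E
type 1     56       55      0.018
type 2     55       48      1.021
type 3     25       33      1.939
The largest term is for type 3: 1.94.

type 3, 1.94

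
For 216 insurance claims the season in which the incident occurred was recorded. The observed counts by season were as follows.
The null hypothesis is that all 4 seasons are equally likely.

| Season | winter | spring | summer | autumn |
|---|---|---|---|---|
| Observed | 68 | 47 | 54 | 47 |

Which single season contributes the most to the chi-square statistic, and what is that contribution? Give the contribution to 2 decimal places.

Expected count for each of the 4 categories: 216/4 = 54.
χ² = (68−54)²/54 + (47−54)²/54 + (54−54)²/54 + (47−54)²/54
   = 3.630 + 0.907 + 0.000 + 0.907
The largest term is for winter: 3.63.

winter, 3.63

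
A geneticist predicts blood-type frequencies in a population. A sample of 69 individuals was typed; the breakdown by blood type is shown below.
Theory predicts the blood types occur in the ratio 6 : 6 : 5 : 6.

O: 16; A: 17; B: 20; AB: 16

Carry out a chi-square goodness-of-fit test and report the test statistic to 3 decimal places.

Ratio total = 23. Expected counts: 69×6/23 = 18, 69×6/23 = 18, 69×5/23 = 15, 69×6/23 = 18.
O: (16 − 18)²/18 = 4/18 = 0.2222
A: (17 − 18)²/18 = 1/18 = 0.0556
B: (20 − 15)²/15 = 25/15 = 1.6667
AB: (16 − 18)²/18 = 4/18 = 0.2222
Sum = 2.167

2.167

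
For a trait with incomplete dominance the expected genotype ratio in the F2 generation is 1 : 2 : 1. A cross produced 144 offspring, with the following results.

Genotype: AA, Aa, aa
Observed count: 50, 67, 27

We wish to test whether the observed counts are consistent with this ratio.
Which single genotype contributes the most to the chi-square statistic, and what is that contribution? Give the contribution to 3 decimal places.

Ratio total = 4. Expected counts: 144×1/4 = 36, 144×2/4 = 72, 144×1/4 = 36.
cat         O        E   (O−E)²/E
AA         50       36     5.4444
Aa         67       72     0.3472
aa         27       36     2.2500
The largest term is for AA: 5.444.

AA, 5.444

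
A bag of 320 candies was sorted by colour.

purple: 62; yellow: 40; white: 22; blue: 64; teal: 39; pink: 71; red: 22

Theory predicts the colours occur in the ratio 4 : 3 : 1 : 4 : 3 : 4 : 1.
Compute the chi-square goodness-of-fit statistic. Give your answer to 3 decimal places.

Ratio total = 20. Expected counts: 320×4/20 = 64, 320×3/20 = 48, 320×1/20 = 16, 320×4/20 = 64, 320×3/20 = 48, 320×4/20 = 64, 320×1/20 = 16.
cat         O        E   (O−E)²/E
purple     62       64     0.0625
yellow     40       48     1.3333
white      22       16     2.2500
blue       64       64     0.0000
teal       39       48     1.6875
pink       71       64     0.7656
red        22       16     2.2500
Sum = 8.349

8.349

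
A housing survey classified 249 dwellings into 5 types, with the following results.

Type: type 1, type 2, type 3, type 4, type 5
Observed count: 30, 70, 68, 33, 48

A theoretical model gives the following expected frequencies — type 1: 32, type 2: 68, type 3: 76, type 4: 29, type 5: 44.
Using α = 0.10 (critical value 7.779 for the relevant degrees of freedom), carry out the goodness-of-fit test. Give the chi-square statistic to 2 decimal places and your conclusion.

type 1: (30 − 32)²/32 = 4/32 = 0.125
type 2: (70 − 68)²/68 = 4/68 = 0.059
type 3: (68 − 76)²/76 = 64/76 = 0.842
type 4: (33 − 29)²/29 = 16/29 = 0.552
type 5: (48 − 44)²/44 = 16/44 = 0.364
Sum = 1.94
df = 4. Since 1.94 < 7.779, we do not reject H₀.

1.94; do not reject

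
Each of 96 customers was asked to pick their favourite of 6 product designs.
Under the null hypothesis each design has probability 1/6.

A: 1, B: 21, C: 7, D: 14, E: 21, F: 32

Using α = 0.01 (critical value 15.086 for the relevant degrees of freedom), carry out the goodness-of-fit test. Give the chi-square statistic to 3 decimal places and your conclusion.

Under H₀ each category has probability 1/6, so each expected count is 96/6 = 16.
A: (1 − 16)²/16 = 225/16 = 14.0625
B: (21 − 16)²/16 = 25/16 = 1.5625
C: (7 − 16)²/16 = 81/16 = 5.0625
D: (14 − 16)²/16 = 4/16 = 0.2500
E: (21 − 16)²/16 = 25/16 = 1.5625
F: (32 − 16)²/16 = 256/16 = 16.0000
Sum = 38.500
df = 5. Since 38.500 > 15.086, we reject H₀.

38.500; reject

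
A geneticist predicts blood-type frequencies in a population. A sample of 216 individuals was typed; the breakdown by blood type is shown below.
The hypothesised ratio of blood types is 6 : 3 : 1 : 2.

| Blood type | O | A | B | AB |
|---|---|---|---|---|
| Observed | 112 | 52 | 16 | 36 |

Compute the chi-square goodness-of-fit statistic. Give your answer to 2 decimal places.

Ratio total = 12. Expected counts: 216×6/12 = 108, 216×3/12 = 54, 216×1/12 = 18, 216×2/12 = 36.
O: (112 − 108)²/108 = 16/108 = 0.148
A: (52 − 54)²/54 = 4/54 = 0.074
B: (16 − 18)²/18 = 4/18 = 0.222
AB: (36 − 36)²/36 = 0/36 = 0.000
Sum = 0.44

0.44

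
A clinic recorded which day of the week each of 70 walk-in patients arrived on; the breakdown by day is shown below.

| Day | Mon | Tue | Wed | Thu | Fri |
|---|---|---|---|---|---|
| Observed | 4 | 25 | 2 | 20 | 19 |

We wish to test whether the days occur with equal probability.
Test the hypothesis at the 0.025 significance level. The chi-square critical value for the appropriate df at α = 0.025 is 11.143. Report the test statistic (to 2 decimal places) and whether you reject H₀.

30.43; reject

Under H₀ each category has probability 1/5, so each expected count is 70/5 = 14.
χ² = (4−14)²/14 + (25−14)²/14 + (2−14)²/14 + (20−14)²/14 + (19−14)²/14
   = 7.143 + 8.643 + 10.286 + 2.571 + 1.786
Sum = 30.43
df = 4. Since 30.43 > 11.143, we reject H₀.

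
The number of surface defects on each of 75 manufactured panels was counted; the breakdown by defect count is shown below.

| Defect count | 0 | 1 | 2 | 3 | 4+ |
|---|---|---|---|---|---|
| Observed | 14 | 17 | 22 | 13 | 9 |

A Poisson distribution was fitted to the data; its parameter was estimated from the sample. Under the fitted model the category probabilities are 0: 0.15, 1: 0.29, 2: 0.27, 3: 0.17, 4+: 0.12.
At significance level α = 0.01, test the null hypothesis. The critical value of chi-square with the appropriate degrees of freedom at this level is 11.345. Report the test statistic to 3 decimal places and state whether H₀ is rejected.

Expected counts E_i = n·p_i: 75×0.15 = 11.25, 75×0.29 = 21.75, 75×0.27 = 20.25, 75×0.17 = 12.75, 75×0.12 = 9.
χ² = (14−11.25)²/11.25 + (17−21.75)²/21.75 + (22−20.25)²/20.25 + (13−12.75)²/12.75 + (9−9)²/9
   = 0.6722 + 1.0374 + 0.1512 + 0.0049 + 0.0000
Sum = 1.866
df = 3. Since 1.866 < 11.345, we do not reject H₀.

1.866; do not reject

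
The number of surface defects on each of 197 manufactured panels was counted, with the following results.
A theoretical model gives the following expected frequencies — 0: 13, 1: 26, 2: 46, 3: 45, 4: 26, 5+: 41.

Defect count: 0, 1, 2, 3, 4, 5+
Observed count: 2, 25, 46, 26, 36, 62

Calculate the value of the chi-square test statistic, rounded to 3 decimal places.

0: (2 − 13)²/13 = 121/13 = 9.3077
1: (25 − 26)²/26 = 1/26 = 0.0385
2: (46 − 46)²/46 = 0/46 = 0.0000
3: (26 − 45)²/45 = 361/45 = 8.0222
4: (36 − 26)²/26 = 100/26 = 3.8462
5+: (62 − 41)²/41 = 441/41 = 10.7561
Sum = 31.971

31.971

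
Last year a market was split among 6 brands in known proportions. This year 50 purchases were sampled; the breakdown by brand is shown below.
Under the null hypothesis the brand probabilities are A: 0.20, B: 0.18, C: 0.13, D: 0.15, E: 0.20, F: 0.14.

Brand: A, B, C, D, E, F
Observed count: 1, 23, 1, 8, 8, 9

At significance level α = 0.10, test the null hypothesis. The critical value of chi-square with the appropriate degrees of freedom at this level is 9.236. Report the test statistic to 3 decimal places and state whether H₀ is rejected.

35.536; reject

Expected counts E_i = n·p_i: 50×0.20 = 10, 50×0.18 = 9, 50×0.13 = 6.5, 50×0.15 = 7.5, 50×0.20 = 10, 50×0.14 = 7.
A: (1 − 10)²/10 = 81/10 = 8.1000
B: (23 − 9)²/9 = 196/9 = 21.7778
C: (1 − 6.5)²/6.5 = 30.25/6.5 = 4.6538
D: (8 − 7.5)²/7.5 = 0.25/7.5 = 0.0333
E: (8 − 10)²/10 = 4/10 = 0.4000
F: (9 − 7)²/7 = 4/7 = 0.5714
Sum = 35.536
df = 5. Since 35.536 > 9.236, we reject H₀.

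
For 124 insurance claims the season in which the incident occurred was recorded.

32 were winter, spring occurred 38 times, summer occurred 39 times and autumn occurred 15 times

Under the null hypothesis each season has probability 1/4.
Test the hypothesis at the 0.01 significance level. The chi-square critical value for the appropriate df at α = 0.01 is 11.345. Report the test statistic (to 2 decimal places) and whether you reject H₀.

Under H₀ each category has probability 1/4, so each expected count is 124/4 = 31.
χ² = (32−31)²/31 + (38−31)²/31 + (39−31)²/31 + (15−31)²/31
   = 0.032 + 1.581 + 2.065 + 8.258
Sum = 11.94
df = 3. Since 11.94 > 11.345, we reject H₀.

11.94; reject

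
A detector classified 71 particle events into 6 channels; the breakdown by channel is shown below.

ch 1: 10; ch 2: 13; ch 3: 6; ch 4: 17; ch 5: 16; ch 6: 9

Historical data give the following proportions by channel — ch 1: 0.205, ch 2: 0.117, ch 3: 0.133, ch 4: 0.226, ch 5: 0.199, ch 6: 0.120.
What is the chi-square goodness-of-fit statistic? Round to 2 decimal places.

Expected counts E_i = n·p_i: 71×0.205 = 14.555, 71×0.117 = 8.307, 71×0.133 = 9.443, 71×0.226 = 16.046, 71×0.199 = 14.129, 71×0.120 = 8.52.
cat         O        E   (O−E)²/E
ch 1       10   14.555      1.425
ch 2       13    8.307      2.651
ch 3        6    9.443      1.255
ch 4       17   16.046      0.057
ch 5       16   14.129      0.248
ch 6        9     8.52      0.027
Sum = 5.66

5.66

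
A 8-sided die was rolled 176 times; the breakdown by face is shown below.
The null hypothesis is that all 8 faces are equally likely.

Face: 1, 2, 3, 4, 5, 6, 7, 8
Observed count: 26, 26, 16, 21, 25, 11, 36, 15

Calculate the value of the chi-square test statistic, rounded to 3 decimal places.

Expected count for each of the 8 categories: 176/8 = 22.
χ² = (26−22)²/22 + (26−22)²/22 + (16−22)²/22 + (21−22)²/22 + (25−22)²/22 + (11−22)²/22 + (36−22)²/22 + (15−22)²/22
   = 0.7273 + 0.7273 + 1.6364 + 0.0455 + 0.4091 + 5.5000 + 8.9091 + 2.2273
Sum = 20.182

20.182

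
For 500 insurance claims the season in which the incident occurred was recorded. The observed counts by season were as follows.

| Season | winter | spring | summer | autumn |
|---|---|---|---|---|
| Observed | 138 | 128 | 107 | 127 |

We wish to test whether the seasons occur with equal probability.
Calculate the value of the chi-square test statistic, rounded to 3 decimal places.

Under H₀ each category has probability 1/4, so each expected count is 500/4 = 125.
χ² = (138−125)²/125 + (128−125)²/125 + (107−125)²/125 + (127−125)²/125
   = 1.3520 + 0.0720 + 2.5920 + 0.0320
Sum = 4.048

4.048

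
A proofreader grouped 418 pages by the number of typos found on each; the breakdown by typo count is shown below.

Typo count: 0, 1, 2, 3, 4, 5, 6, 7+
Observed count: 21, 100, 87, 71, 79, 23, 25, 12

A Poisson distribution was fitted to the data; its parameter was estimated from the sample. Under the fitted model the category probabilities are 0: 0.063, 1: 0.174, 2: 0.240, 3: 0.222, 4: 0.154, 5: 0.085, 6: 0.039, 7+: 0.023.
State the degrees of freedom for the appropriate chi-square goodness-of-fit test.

6

There are k = 8 categories and 1 parameter estimated from the data, so df = 8 − 1 − 1 = 6.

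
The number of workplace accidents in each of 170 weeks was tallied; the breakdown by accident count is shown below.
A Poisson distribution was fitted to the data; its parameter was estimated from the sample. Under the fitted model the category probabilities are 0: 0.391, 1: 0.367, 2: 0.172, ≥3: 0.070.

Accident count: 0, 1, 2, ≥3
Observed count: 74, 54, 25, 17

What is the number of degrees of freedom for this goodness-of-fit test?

2

There are k = 4 categories and 1 parameter estimated from the data, so df = 4 − 1 − 1 = 2.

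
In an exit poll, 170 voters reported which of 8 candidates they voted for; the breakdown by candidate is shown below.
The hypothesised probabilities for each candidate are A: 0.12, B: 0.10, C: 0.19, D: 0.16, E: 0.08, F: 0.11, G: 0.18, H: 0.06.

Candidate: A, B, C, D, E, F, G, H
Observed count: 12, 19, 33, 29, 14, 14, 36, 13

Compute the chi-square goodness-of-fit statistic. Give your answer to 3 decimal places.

6.743

Expected counts E_i = n·p_i: 170×0.12 = 20.4, 170×0.10 = 17, 170×0.19 = 32.3, 170×0.16 = 27.2, 170×0.08 = 13.6, 170×0.11 = 18.7, 170×0.18 = 30.6, 170×0.06 = 10.2.
χ² = (12−20.4)²/20.4 + (19−17)²/17 + (33−32.3)²/32.3 + (29−27.2)²/27.2 + (14−13.6)²/13.6 + (14−18.7)²/18.7 + (36−30.6)²/30.6 + (13−10.2)²/10.2
   = 3.4588 + 0.2353 + 0.0152 + 0.1191 + 0.0118 + 1.1813 + 0.9529 + 0.7686
Sum = 6.743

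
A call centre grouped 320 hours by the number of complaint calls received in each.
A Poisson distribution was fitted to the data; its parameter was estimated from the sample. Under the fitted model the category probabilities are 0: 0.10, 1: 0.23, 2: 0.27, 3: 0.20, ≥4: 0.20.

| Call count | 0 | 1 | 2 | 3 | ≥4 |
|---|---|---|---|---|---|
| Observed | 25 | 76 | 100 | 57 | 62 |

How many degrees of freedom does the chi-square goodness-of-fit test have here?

There are k = 5 categories and 1 parameter estimated from the data, so df = 5 − 1 − 1 = 3.

3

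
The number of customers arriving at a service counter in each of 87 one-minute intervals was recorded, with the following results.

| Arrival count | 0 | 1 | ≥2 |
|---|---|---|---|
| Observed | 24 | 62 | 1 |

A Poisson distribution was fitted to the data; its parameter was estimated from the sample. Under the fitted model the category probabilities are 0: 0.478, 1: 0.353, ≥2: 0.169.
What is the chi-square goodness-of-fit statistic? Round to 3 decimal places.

52.086

Expected counts E_i = n·p_i: 87×0.478 = 41.586, 87×0.353 = 30.711, 87×0.169 = 14.703.
cat         O        E   (O−E)²/E
0          24   41.586     7.4368
1          62   30.711    31.8779
≥2          1   14.703    12.7710
Sum = 52.086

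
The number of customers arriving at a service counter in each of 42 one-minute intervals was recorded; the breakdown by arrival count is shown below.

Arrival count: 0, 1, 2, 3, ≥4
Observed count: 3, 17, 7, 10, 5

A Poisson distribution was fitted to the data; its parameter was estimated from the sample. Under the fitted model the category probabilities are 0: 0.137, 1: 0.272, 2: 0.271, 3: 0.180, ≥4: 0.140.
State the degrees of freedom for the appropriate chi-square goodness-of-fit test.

3

There are k = 5 categories and 1 parameter estimated from the data, so df = 5 − 1 − 1 = 3.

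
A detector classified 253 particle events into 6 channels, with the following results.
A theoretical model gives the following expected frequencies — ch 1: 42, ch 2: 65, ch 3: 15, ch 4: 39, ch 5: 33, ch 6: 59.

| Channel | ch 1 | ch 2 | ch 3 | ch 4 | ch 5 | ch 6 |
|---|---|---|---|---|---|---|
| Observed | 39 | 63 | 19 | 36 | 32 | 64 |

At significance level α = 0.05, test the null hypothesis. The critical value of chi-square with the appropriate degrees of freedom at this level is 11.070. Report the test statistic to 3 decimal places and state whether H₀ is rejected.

2.027; do not reject

ch 1: (39 − 42)²/42 = 9/42 = 0.2143
ch 2: (63 − 65)²/65 = 4/65 = 0.0615
ch 3: (19 − 15)²/15 = 16/15 = 1.0667
ch 4: (36 − 39)²/39 = 9/39 = 0.2308
ch 5: (32 − 33)²/33 = 1/33 = 0.0303
ch 6: (64 − 59)²/59 = 25/59 = 0.4237
Sum = 2.027
df = 5. Since 2.027 < 11.070, we do not reject H₀.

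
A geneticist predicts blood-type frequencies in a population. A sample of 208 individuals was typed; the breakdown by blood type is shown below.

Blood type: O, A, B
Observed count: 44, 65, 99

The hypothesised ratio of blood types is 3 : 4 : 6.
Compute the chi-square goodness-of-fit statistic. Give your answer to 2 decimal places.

0.44

Ratio total = 13. Expected counts: 208×3/13 = 48, 208×4/13 = 64, 208×6/13 = 96.
O: (44 − 48)²/48 = 16/48 = 0.333
A: (65 − 64)²/64 = 1/64 = 0.016
B: (99 − 96)²/96 = 9/96 = 0.094
Sum = 0.44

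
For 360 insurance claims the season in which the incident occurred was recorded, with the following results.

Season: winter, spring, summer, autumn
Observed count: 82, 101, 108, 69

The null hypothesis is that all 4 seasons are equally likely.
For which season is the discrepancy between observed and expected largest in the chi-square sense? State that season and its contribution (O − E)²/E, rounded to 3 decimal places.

autumn, 4.900

Under H₀ each category has probability 1/4, so each expected count is 360/4 = 90.
cat         O        E   (O−E)²/E
winter     82       90     0.7111
spring    101       90     1.3444
summer    108       90     3.6000
autumn     69       90     4.9000
The largest term is for autumn: 4.900.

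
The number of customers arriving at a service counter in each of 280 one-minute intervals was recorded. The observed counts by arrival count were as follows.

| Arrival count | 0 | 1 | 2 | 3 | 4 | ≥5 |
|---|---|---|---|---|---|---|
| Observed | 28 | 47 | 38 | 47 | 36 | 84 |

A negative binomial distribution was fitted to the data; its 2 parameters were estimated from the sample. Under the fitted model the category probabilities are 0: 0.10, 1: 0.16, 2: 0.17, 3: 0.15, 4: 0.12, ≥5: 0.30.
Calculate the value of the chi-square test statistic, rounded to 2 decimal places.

Expected counts E_i = n·p_i: 280×0.10 = 28, 280×0.16 = 44.8, 280×0.17 = 47.6, 280×0.15 = 42, 280×0.12 = 33.6, 280×0.30 = 84.
χ² = (28−28)²/28 + (47−44.8)²/44.8 + (38−47.6)²/47.6 + (47−42)²/42 + (36−33.6)²/33.6 + (84−84)²/84
   = 0.000 + 0.108 + 1.936 + 0.595 + 0.171 + 0.000
Sum = 2.81

2.81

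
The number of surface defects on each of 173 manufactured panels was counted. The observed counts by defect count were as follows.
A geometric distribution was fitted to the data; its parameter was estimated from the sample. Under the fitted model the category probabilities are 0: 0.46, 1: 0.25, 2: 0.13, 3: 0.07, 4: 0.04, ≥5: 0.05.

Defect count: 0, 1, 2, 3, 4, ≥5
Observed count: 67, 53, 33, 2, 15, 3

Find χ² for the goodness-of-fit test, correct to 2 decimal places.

30.66

Expected counts E_i = n·p_i: 173×0.46 = 79.58, 173×0.25 = 43.25, 173×0.13 = 22.49, 173×0.07 = 12.11, 173×0.04 = 6.92, 173×0.05 = 8.65.
χ² = (67−79.58)²/79.58 + (53−43.25)²/43.25 + (33−22.49)²/22.49 + (2−12.11)²/12.11 + (15−6.92)²/6.92 + (3−8.65)²/8.65
   = 1.989 + 2.198 + 4.912 + 8.440 + 9.434 + 3.690
Sum = 30.66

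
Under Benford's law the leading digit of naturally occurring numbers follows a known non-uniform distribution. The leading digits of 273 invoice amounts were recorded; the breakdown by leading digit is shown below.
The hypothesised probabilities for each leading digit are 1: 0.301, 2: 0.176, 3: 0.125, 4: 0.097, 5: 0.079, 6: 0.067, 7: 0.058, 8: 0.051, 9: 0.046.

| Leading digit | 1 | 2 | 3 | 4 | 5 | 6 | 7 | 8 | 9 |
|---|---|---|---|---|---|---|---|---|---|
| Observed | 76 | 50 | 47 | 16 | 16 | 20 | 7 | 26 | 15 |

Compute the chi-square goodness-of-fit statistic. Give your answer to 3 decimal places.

27.025

Expected counts E_i = n·p_i: 273×0.301 = 82.173, 273×0.176 = 48.048, 273×0.125 = 34.125, 273×0.097 = 26.481, 273×0.079 = 21.567, 273×0.067 = 18.291, 273×0.058 = 15.834, 273×0.051 = 13.923, 273×0.046 = 12.558.
cat         O        E   (O−E)²/E
1          76   82.173     0.4637
2          50   48.048     0.0793
3          47   34.125     4.8576
4          16   26.481     4.1483
5          16   21.567     1.4370
6          20   18.291     0.1597
7           7   15.834     4.9286
8          26   13.923    10.4758
9          15   12.558     0.4749
Sum = 27.025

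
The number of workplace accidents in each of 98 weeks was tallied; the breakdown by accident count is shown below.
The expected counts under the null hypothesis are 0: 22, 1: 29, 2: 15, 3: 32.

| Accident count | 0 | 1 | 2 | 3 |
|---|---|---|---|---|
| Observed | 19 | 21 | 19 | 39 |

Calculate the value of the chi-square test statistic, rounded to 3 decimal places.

cat         O        E   (O−E)²/E
0          19       22     0.4091
1          21       29     2.2069
2          19       15     1.0667
3          39       32     1.5313
Sum = 5.214

5.214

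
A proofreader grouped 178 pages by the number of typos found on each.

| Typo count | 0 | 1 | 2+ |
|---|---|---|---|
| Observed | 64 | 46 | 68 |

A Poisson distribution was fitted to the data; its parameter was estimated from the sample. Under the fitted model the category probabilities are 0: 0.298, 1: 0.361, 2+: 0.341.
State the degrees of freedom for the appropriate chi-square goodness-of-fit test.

There are k = 3 categories and 1 parameter estimated from the data, so df = 3 − 1 − 1 = 1.

1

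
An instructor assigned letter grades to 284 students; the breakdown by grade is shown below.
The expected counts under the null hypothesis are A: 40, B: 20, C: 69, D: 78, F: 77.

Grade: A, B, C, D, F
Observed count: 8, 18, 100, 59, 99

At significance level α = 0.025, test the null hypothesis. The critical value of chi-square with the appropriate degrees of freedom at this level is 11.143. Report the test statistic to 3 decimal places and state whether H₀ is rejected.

50.641; reject

cat         O        E   (O−E)²/E
A           8       40    25.6000
B          18       20     0.2000
C         100       69    13.9275
D          59       78     4.6282
F          99       77     6.2857
Sum = 50.641
df = 4. Since 50.641 > 11.143, we reject H₀.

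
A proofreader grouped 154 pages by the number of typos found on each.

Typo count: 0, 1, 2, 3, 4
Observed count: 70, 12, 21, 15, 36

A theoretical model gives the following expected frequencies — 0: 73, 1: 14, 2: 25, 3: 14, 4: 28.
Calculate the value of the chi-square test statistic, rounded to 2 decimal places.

0: (70 − 73)²/73 = 9/73 = 0.123
1: (12 − 14)²/14 = 4/14 = 0.286
2: (21 − 25)²/25 = 16/25 = 0.640
3: (15 − 14)²/14 = 1/14 = 0.071
4: (36 − 28)²/28 = 64/28 = 2.286
Sum = 3.41

3.41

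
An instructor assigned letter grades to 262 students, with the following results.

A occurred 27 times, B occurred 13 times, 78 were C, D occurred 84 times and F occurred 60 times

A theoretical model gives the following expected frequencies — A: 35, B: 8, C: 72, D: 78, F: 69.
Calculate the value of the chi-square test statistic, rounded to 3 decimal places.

χ² = (27−35)²/35 + (13−8)²/8 + (78−72)²/72 + (84−78)²/78 + (60−69)²/69
   = 1.8286 + 3.1250 + 0.5000 + 0.4615 + 1.1739
Sum = 7.089

7.089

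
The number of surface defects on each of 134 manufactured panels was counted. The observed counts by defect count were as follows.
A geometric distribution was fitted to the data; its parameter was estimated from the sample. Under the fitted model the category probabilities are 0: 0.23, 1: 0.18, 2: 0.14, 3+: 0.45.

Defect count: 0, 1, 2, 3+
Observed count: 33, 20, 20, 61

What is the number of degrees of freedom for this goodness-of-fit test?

There are k = 4 categories and 1 parameter estimated from the data, so df = 4 − 1 − 1 = 2.

2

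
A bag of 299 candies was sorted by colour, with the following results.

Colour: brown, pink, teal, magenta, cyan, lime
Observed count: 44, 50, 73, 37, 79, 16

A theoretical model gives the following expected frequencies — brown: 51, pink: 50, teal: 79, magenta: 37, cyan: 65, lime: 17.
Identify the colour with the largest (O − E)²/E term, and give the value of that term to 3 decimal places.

cyan, 3.015

χ² = (44−51)²/51 + (50−50)²/50 + (73−79)²/79 + (37−37)²/37 + (79−65)²/65 + (16−17)²/17
   = 0.9608 + 0.0000 + 0.4557 + 0.0000 + 3.0154 + 0.0588
The largest term is for cyan: 3.015.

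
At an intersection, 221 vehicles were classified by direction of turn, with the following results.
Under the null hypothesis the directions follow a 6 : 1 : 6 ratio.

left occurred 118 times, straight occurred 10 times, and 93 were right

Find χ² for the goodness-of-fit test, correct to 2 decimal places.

Ratio total = 13. Expected counts: 221×6/13 = 102, 221×1/13 = 17, 221×6/13 = 102.
cat           O        E   (O−E)²/E
left        118      102      2.510
straight     10       17      2.882
right        93      102      0.794
Sum = 6.19

6.19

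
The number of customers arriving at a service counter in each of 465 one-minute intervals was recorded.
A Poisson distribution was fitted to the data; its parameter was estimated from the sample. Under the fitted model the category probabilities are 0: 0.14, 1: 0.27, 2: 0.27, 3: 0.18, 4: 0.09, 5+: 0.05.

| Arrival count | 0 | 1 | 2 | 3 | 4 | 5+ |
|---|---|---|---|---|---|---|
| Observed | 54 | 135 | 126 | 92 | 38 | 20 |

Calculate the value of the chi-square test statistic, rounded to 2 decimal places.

4.24

Expected counts E_i = n·p_i: 465×0.14 = 65.1, 465×0.27 = 125.55, 465×0.27 = 125.55, 465×0.18 = 83.7, 465×0.09 = 41.85, 465×0.05 = 23.25.
0: (54 − 65.1)²/65.1 = 123.21/65.1 = 1.893
1: (135 − 125.55)²/125.55 = 89.3025/125.55 = 0.711
2: (126 − 125.55)²/125.55 = 0.2025/125.55 = 0.002
3: (92 − 83.7)²/83.7 = 68.89/83.7 = 0.823
4: (38 − 41.85)²/41.85 = 14.8225/41.85 = 0.354
5+: (20 − 23.25)²/23.25 = 10.5625/23.25 = 0.454
Sum = 4.24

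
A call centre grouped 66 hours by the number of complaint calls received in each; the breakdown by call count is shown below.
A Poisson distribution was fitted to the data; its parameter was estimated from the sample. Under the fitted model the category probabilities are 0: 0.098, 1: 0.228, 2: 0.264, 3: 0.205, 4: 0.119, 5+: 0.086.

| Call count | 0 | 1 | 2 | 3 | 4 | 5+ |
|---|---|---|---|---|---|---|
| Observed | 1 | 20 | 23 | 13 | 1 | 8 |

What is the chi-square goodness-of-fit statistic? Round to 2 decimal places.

Expected counts E_i = n·p_i: 66×0.098 = 6.468, 66×0.228 = 15.048, 66×0.264 = 17.424, 66×0.205 = 13.53, 66×0.119 = 7.854, 66×0.086 = 5.676.
0: (1 − 6.468)²/6.468 = 29.899024/6.468 = 4.623
1: (20 − 15.048)²/15.048 = 24.522304/15.048 = 1.630
2: (23 − 17.424)²/17.424 = 31.091776/17.424 = 1.784
3: (13 − 13.53)²/13.53 = 0.2809/13.53 = 0.021
4: (1 − 7.854)²/7.854 = 46.977316/7.854 = 5.981
5+: (8 − 5.676)²/5.676 = 5.400976/5.676 = 0.952
Sum = 14.99

14.99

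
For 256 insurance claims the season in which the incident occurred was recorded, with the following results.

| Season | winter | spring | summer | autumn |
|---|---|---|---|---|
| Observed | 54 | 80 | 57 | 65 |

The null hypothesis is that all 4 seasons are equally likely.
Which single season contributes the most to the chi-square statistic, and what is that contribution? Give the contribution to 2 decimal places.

Expected count for each of the 4 categories: 256/4 = 64.
winter: (54 − 64)²/64 = 100/64 = 1.563
spring: (80 − 64)²/64 = 256/64 = 4.000
summer: (57 − 64)²/64 = 49/64 = 0.766
autumn: (65 − 64)²/64 = 1/64 = 0.016
The largest term is for spring: 4.00.

spring, 4.00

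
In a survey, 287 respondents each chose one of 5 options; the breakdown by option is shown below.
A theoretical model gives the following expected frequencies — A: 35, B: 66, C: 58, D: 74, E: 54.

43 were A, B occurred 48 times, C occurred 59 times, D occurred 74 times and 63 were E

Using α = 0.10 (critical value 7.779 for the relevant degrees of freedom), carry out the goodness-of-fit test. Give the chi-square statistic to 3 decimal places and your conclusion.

8.255; reject

χ² = (43−35)²/35 + (48−66)²/66 + (59−58)²/58 + (74−74)²/74 + (63−54)²/54
   = 1.8286 + 4.9091 + 0.0172 + 0.0000 + 1.5000
Sum = 8.255
df = 4. Since 8.255 > 7.779, we reject H₀.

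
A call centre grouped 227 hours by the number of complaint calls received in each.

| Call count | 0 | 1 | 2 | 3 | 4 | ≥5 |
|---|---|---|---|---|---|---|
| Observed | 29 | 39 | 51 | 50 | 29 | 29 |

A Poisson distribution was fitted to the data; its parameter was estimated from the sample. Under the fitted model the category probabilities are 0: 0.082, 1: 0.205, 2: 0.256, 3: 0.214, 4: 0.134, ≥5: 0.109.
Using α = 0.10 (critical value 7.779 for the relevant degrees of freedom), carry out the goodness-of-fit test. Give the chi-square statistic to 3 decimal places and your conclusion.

Expected counts E_i = n·p_i: 227×0.082 = 18.614, 227×0.205 = 46.535, 227×0.256 = 58.112, 227×0.214 = 48.578, 227×0.134 = 30.418, 227×0.109 = 24.743.
cat         O        E   (O−E)²/E
0          29   18.614     5.7950
1          39   46.535     1.2201
2          51   58.112     0.8704
3          50   48.578     0.0416
4          29   30.418     0.0661
≥5         29   24.743     0.7324
Sum = 8.726
df = 4. Since 8.726 > 7.779, we reject H₀.

8.726; reject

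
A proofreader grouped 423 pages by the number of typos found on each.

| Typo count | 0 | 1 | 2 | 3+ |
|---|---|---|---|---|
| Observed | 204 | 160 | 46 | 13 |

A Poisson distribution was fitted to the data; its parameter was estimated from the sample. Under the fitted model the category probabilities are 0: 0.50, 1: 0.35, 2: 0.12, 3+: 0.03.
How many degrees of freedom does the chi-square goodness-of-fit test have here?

2

There are k = 4 categories and 1 parameter estimated from the data, so df = 4 − 1 − 1 = 2.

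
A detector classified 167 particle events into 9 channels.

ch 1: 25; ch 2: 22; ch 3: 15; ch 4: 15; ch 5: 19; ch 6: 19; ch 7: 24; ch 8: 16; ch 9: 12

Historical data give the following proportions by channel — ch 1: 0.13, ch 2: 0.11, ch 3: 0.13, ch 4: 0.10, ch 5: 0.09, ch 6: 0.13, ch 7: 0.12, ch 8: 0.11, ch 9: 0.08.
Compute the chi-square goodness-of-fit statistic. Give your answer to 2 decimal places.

6.08

Expected counts E_i = n·p_i: 167×0.13 = 21.71, 167×0.11 = 18.37, 167×0.13 = 21.71, 167×0.10 = 16.7, 167×0.09 = 15.03, 167×0.13 = 21.71, 167×0.12 = 20.04, 167×0.11 = 18.37, 167×0.08 = 13.36.
cat         O        E   (O−E)²/E
ch 1       25    21.71      0.499
ch 2       22    18.37      0.717
ch 3       15    21.71      2.074
ch 4       15     16.7      0.173
ch 5       19    15.03      1.049
ch 6       19    21.71      0.338
ch 7       24    20.04      0.783
ch 8       16    18.37      0.306
ch 9       12    13.36      0.138
Sum = 6.08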